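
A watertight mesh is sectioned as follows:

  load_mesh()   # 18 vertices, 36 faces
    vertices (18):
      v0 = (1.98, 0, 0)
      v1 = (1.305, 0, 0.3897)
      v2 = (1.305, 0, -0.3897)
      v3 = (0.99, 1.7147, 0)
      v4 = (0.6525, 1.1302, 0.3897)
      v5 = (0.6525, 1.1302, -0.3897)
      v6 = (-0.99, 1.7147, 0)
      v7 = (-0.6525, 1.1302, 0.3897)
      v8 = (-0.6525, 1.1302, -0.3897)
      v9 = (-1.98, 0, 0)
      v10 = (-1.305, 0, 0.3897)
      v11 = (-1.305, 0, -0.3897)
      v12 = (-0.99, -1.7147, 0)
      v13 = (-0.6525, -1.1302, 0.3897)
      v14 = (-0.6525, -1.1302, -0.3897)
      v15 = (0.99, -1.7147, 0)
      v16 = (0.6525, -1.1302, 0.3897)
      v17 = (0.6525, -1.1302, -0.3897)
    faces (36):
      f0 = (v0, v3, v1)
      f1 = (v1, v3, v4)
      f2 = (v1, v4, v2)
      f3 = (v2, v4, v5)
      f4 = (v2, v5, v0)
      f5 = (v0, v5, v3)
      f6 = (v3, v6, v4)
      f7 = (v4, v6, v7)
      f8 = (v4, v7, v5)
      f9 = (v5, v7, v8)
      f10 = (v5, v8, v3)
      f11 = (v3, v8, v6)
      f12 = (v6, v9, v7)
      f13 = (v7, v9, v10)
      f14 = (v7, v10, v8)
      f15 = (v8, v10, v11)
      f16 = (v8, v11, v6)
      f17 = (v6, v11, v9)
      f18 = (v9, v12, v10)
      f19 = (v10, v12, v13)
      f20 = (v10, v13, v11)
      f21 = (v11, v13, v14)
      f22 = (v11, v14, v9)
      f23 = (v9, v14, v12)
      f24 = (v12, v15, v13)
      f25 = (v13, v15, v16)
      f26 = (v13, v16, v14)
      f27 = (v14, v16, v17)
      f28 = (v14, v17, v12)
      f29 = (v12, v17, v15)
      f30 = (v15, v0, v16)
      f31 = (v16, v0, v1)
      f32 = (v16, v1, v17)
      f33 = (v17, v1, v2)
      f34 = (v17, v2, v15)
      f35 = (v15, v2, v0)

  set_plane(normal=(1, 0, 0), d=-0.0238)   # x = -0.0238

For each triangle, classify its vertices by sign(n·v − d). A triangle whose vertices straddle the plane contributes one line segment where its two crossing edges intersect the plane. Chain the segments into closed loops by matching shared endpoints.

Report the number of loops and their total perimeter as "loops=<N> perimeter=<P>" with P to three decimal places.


Straddling triangles (12 of 36):
  (v3,v6,v4) [+-+] → (-0.0238, 1.7147, 0)–(-0.0238, 1.37087, 0.229241)  len=0.4132
  (v4,v6,v7) [+--] → (-0.0238, 1.37087, 0.229241)–(-0.0238, 1.1302, 0.3897)  len=0.2893
  (v4,v7,v5) [+-+] → (-0.0238, 1.1302, 0.3897)–(-0.0238, 1.1302, 0.0142143)  len=0.3755
  (v5,v7,v8) [+--] → (-0.0238, 1.1302, 0.0142143)–(-0.0238, 1.1302, -0.3897)  len=0.4039
  (v5,v8,v3) [+-+] → (-0.0238, 1.1302, -0.3897)–(-0.0238, 1.35393, -0.240534)  len=0.2689
  (v3,v8,v6) [+--] → (-0.0238, 1.35393, -0.240534)–(-0.0238, 1.7147, 0)  len=0.4336
  (v12,v15,v13) [-+-] → (-0.0238, -1.7147, 0)–(-0.0238, -1.35393, 0.240534)  len=0.4336
  (v13,v15,v16) [-++] → (-0.0238, -1.35393, 0.240534)–(-0.0238, -1.1302, 0.3897)  len=0.2689
  (v13,v16,v14) [-+-] → (-0.0238, -1.1302, 0.3897)–(-0.0238, -1.1302, -0.0142143)  len=0.4039
  (v14,v16,v17) [-++] → (-0.0238, -1.1302, -0.0142143)–(-0.0238, -1.1302, -0.3897)  len=0.3755
  (v14,v17,v12) [-+-] → (-0.0238, -1.1302, -0.3897)–(-0.0238, -1.37087, -0.229241)  len=0.2893
  (v12,v17,v15) [-++] → (-0.0238, -1.37087, -0.229241)–(-0.0238, -1.7147, 0)  len=0.4132

Chained into 2 loop(s):
  loop 1: 6 segments, perimeter = 2.1844
  loop 2: 6 segments, perimeter = 2.1844
Total perimeter = 4.369

loops=2 perimeter=4.369


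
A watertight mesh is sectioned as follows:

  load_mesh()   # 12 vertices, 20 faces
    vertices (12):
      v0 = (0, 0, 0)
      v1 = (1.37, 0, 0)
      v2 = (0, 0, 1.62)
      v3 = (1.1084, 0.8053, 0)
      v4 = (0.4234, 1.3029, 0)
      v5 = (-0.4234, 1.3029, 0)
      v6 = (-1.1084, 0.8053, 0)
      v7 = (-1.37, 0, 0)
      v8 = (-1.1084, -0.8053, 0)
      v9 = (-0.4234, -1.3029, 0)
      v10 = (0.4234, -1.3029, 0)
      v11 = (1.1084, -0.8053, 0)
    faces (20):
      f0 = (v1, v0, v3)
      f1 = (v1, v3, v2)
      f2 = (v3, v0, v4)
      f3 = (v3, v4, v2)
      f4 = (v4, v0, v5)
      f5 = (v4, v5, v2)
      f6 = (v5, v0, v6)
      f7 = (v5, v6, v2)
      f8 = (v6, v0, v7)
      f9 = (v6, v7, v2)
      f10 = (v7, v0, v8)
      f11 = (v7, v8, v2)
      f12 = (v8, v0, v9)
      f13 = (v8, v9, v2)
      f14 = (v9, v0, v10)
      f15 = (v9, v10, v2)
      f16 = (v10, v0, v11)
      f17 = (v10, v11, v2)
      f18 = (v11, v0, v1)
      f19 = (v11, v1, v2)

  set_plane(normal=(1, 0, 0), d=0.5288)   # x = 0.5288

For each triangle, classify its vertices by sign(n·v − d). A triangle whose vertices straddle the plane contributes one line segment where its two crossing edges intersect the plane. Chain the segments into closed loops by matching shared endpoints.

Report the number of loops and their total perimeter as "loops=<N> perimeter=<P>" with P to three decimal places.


Straddling triangles (8 of 20):
  (v1,v0,v3) [+-+] → (0.5288, 0, 0)–(0.5288, 0.384196, 0)  len=0.3842
  (v1,v3,v2) [++-] → (0.5288, 0.384196, 0.847124)–(0.5288, 0, 0.994704)  len=0.4116
  (v3,v0,v4) [+--] → (0.5288, 0.384196, 0)–(0.5288, 1.22633, 0)  len=0.8421
  (v3,v4,v2) [+--] → (0.5288, 1.22633, 0)–(0.5288, 0.384196, 0.847124)  len=1.1945
  (v10,v0,v11) [--+] → (0.5288, -0.384196, 0)–(0.5288, -1.22633, 0)  len=0.8421
  (v10,v11,v2) [-+-] → (0.5288, -1.22633, 0)–(0.5288, -0.384196, 0.847124)  len=1.1945
  (v11,v0,v1) [+-+] → (0.5288, -0.384196, 0)–(0.5288, 0, 0)  len=0.3842
  (v11,v1,v2) [++-] → (0.5288, 0, 0.994704)–(0.5288, -0.384196, 0.847124)  len=0.4116

Chained into 1 loop(s):
  loop 1: 8 segments, perimeter = 5.6648
Total perimeter = 5.665

loops=1 perimeter=5.665


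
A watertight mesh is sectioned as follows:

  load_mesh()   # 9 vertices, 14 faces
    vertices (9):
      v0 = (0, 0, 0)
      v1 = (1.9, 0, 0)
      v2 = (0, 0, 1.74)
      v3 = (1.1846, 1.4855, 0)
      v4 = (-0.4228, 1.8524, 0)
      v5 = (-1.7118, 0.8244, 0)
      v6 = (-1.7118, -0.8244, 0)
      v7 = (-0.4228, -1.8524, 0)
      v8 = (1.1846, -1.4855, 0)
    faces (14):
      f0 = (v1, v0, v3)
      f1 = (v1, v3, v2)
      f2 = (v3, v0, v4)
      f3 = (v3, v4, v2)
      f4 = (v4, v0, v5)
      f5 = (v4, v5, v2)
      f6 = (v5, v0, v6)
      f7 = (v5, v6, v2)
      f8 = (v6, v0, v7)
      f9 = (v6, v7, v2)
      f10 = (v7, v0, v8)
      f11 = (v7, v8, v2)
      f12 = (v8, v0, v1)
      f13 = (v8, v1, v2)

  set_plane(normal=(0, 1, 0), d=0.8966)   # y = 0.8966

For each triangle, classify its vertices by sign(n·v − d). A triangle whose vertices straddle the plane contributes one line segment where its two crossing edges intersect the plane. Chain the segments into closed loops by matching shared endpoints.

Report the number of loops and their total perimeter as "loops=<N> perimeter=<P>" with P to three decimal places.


loops=1 perimeter=6.731

Straddling triangles (6 of 14):
  (v1,v0,v3) [--+] → (0.714986, 0.8966, 0)–(1.46821, 0.8966, 0)  len=0.7532
  (v1,v3,v2) [-+-] → (1.46821, 0.8966, 0)–(0.714986, 0.8966, 0.689792)  len=1.0213
  (v3,v0,v4) [+-+] → (0.714986, 0.8966, 0)–(-0.204644, 0.8966, 0)  len=0.9196
  (v3,v4,v2) [++-] → (-0.204644, 0.8966, 0.897804)–(0.714986, 0.8966, 0.689792)  len=0.9429
  (v4,v0,v5) [+--] → (-0.204644, 0.8966, 0)–(-1.62127, 0.8966, 0)  len=1.4166
  (v4,v5,v2) [+--] → (-1.62127, 0.8966, 0)–(-0.204644, 0.8966, 0.897804)  len=1.6772

Chained into 1 loop(s):
  loop 1: 6 segments, perimeter = 6.7309
Total perimeter = 6.731


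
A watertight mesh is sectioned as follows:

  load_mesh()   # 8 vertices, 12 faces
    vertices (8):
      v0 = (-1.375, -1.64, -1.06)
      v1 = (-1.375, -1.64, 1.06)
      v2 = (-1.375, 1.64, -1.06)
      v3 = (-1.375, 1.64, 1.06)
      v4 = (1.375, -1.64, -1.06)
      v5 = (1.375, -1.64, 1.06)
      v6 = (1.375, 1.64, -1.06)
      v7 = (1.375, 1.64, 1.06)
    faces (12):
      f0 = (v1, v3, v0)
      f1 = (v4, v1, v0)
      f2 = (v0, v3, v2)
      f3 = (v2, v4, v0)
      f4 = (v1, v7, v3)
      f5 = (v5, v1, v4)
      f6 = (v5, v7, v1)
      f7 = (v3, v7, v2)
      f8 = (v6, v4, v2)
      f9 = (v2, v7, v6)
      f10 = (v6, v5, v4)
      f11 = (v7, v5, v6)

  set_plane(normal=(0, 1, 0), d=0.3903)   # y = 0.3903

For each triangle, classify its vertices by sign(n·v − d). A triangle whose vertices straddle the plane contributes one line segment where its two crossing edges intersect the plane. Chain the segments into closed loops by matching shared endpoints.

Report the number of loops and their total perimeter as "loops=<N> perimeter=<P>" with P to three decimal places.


Straddling triangles (8 of 12):
  (v1,v3,v0) [-+-] → (-1.375, 0.3903, 1.06)–(-1.375, 0.3903, 0.252267)  len=0.8077
  (v0,v3,v2) [-++] → (-1.375, 0.3903, 0.252267)–(-1.375, 0.3903, -1.06)  len=1.3123
  (v2,v4,v0) [+--] → (-0.327233, 0.3903, -1.06)–(-1.375, 0.3903, -1.06)  len=1.0478
  (v1,v7,v3) [-++] → (0.327233, 0.3903, 1.06)–(-1.375, 0.3903, 1.06)  len=1.7022
  (v5,v7,v1) [-+-] → (1.375, 0.3903, 1.06)–(0.327233, 0.3903, 1.06)  len=1.0478
  (v6,v4,v2) [+-+] → (1.375, 0.3903, -1.06)–(-0.327233, 0.3903, -1.06)  len=1.7022
  (v6,v5,v4) [+--] → (1.375, 0.3903, -0.252267)–(1.375, 0.3903, -1.06)  len=0.8077
  (v7,v5,v6) [+-+] → (1.375, 0.3903, 1.06)–(1.375, 0.3903, -0.252267)  len=1.3123

Chained into 1 loop(s):
  loop 1: 8 segments, perimeter = 9.7400
Total perimeter = 9.740

loops=1 perimeter=9.740


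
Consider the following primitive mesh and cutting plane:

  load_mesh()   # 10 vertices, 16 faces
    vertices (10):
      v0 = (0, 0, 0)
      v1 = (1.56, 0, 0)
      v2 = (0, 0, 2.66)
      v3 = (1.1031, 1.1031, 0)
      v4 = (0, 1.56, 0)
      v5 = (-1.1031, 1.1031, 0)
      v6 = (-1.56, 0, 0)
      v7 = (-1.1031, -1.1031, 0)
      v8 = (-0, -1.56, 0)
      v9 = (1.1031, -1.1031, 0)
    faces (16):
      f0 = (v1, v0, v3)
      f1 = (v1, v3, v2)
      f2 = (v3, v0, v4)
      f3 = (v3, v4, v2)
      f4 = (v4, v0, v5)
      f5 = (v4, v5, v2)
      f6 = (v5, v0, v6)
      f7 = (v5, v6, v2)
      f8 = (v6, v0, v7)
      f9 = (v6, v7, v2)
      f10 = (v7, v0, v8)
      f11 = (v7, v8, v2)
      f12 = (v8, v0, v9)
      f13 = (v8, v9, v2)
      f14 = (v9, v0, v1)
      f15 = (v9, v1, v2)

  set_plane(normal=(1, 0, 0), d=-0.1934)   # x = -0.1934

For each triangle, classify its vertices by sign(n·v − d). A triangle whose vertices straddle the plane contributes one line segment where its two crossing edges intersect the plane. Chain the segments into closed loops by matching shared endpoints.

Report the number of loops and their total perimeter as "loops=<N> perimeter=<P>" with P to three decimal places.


Straddling triangles (8 of 16):
  (v4,v0,v5) [++-] → (-0.1934, 0.1934, 0)–(-0.1934, 1.47989, 0)  len=1.2865
  (v4,v5,v2) [+-+] → (-0.1934, 1.47989, 0)–(-0.1934, 0.1934, 2.19364)  len=2.5431
  (v5,v0,v6) [-+-] → (-0.1934, 0.1934, 0)–(-0.1934, 0, 0)  len=0.1934
  (v5,v6,v2) [--+] → (-0.1934, 0, 2.33023)–(-0.1934, 0.1934, 2.19364)  len=0.2368
  (v6,v0,v7) [-+-] → (-0.1934, 0, 0)–(-0.1934, -0.1934, 0)  len=0.1934
  (v6,v7,v2) [--+] → (-0.1934, -0.1934, 2.19364)–(-0.1934, 0, 2.33023)  len=0.2368
  (v7,v0,v8) [-++] → (-0.1934, -0.1934, 0)–(-0.1934, -1.47989, 0)  len=1.2865
  (v7,v8,v2) [-++] → (-0.1934, -1.47989, 0)–(-0.1934, -0.1934, 2.19364)  len=2.5431

Chained into 1 loop(s):
  loop 1: 8 segments, perimeter = 8.5194
Total perimeter = 8.519

loops=1 perimeter=8.519


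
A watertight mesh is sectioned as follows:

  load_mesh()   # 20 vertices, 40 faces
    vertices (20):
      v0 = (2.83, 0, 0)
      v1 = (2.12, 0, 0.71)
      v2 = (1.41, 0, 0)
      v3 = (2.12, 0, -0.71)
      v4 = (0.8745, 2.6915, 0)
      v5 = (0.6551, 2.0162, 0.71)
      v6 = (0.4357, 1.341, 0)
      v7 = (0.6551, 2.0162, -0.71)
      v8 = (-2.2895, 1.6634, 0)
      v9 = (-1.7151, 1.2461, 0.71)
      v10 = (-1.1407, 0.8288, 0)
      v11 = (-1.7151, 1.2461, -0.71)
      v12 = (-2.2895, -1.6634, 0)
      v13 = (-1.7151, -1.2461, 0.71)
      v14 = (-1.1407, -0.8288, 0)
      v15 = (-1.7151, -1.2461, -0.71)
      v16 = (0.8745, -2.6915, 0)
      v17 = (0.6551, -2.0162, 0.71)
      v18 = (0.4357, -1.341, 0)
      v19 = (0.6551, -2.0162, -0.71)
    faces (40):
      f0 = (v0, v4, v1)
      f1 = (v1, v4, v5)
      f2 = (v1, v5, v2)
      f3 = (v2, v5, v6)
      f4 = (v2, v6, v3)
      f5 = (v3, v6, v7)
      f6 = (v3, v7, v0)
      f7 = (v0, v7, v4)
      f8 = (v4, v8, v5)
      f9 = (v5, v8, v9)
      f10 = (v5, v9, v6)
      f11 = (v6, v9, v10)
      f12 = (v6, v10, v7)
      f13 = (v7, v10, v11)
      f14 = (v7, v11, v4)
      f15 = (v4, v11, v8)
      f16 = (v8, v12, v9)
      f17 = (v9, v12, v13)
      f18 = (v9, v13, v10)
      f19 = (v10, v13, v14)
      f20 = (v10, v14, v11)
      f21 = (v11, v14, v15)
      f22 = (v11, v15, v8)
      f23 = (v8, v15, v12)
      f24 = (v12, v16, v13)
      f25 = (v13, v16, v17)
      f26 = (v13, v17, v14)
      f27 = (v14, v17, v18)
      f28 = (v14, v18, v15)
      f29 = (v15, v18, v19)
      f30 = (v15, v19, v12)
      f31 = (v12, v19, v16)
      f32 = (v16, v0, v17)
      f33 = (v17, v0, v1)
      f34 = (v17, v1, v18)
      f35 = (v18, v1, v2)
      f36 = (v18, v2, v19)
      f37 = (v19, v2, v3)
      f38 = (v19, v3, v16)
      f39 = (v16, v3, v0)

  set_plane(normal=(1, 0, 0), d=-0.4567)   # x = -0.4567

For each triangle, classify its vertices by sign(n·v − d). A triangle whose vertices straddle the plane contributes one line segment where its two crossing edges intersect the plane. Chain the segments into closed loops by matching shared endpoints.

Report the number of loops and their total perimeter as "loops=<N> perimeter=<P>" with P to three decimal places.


loops=2 perimeter=7.457

Straddling triangles (16 of 40):
  (v4,v8,v5) [+-+] → (-0.4567, 2.25894, 0)–(-0.4567, 1.88299, 0.441924)  len=0.5802
  (v5,v8,v9) [+--] → (-0.4567, 1.88299, 0.441924)–(-0.4567, 1.65497, 0.71)  len=0.3519
  (v5,v9,v6) [+-+] → (-0.4567, 1.65497, 0.71)–(-0.4567, 1.30162, 0.29459)  len=0.5454
  (v6,v9,v10) [+--] → (-0.4567, 1.30162, 0.29459)–(-0.4567, 1.05104, 0)  len=0.3867
  (v6,v10,v7) [+-+] → (-0.4567, 1.05104, 0)–(-0.4567, 1.28107, -0.270431)  len=0.3550
  (v7,v10,v11) [+--] → (-0.4567, 1.28107, -0.270431)–(-0.4567, 1.65497, -0.71)  len=0.5771
  (v7,v11,v4) [+-+] → (-0.4567, 1.65497, -0.71)–(-0.4567, 1.94848, -0.36498)  len=0.4530
  (v4,v11,v8) [+--] → (-0.4567, 1.94848, -0.36498)–(-0.4567, 2.25894, 0)  len=0.4792
  (v12,v16,v13) [-+-] → (-0.4567, -2.25894, 0)–(-0.4567, -1.94848, 0.36498)  len=0.4792
  (v13,v16,v17) [-++] → (-0.4567, -1.94848, 0.36498)–(-0.4567, -1.65497, 0.71)  len=0.4530
  (v13,v17,v14) [-+-] → (-0.4567, -1.65497, 0.71)–(-0.4567, -1.28107, 0.270431)  len=0.5771
  (v14,v17,v18) [-++] → (-0.4567, -1.28107, 0.270431)–(-0.4567, -1.05104, 0)  len=0.3550
  (v14,v18,v15) [-+-] → (-0.4567, -1.05104, 0)–(-0.4567, -1.30162, -0.29459)  len=0.3867
  (v15,v18,v19) [-++] → (-0.4567, -1.30162, -0.29459)–(-0.4567, -1.65497, -0.71)  len=0.5454
  (v15,v19,v12) [-+-] → (-0.4567, -1.65497, -0.71)–(-0.4567, -1.88299, -0.441924)  len=0.3519
  (v12,v19,v16) [-++] → (-0.4567, -1.88299, -0.441924)–(-0.4567, -2.25894, 0)  len=0.5802

Chained into 2 loop(s):
  loop 1: 8 segments, perimeter = 3.7285
  loop 2: 8 segments, perimeter = 3.7285
Total perimeter = 7.457


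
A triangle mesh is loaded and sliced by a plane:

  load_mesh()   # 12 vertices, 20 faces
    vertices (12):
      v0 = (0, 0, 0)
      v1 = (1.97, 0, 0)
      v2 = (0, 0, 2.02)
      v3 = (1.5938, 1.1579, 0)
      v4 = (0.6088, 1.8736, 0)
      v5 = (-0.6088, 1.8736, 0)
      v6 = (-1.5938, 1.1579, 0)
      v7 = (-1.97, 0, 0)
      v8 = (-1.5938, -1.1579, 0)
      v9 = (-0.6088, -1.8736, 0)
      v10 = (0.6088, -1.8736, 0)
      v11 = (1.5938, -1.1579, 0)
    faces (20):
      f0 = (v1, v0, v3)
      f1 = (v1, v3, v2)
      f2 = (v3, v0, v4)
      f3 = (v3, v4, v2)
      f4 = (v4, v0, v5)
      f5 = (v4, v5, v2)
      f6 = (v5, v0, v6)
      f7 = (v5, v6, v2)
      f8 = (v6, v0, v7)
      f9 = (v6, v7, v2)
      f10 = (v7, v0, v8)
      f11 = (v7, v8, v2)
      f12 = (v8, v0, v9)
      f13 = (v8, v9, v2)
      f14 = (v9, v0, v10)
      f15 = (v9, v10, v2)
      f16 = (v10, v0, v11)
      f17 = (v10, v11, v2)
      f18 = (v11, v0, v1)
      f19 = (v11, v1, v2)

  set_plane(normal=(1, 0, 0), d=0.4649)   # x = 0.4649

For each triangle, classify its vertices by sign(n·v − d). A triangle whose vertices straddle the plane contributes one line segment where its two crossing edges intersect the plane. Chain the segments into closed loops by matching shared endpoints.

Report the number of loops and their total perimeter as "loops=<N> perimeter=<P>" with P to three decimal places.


loops=1 perimeter=8.662

Straddling triangles (12 of 20):
  (v1,v0,v3) [+-+] → (0.4649, 0, 0)–(0.4649, 0.337751, 0)  len=0.3378
  (v1,v3,v2) [++-] → (0.4649, 0.337751, 1.43078)–(0.4649, 0, 1.5433)  len=0.3560
  (v3,v0,v4) [+-+] → (0.4649, 0.337751, 0)–(0.4649, 1.43074, 0)  len=1.0930
  (v3,v4,v2) [++-] → (0.4649, 1.43074, 0.477461)–(0.4649, 0.337751, 1.43078)  len=1.4503
  (v4,v0,v5) [+--] → (0.4649, 1.43074, 0)–(0.4649, 1.8736, 0)  len=0.4429
  (v4,v5,v2) [+--] → (0.4649, 1.8736, 0)–(0.4649, 1.43074, 0.477461)  len=0.6512
  (v9,v0,v10) [--+] → (0.4649, -1.43074, 0)–(0.4649, -1.8736, 0)  len=0.4429
  (v9,v10,v2) [-+-] → (0.4649, -1.8736, 0)–(0.4649, -1.43074, 0.477461)  len=0.6512
  (v10,v0,v11) [+-+] → (0.4649, -1.43074, 0)–(0.4649, -0.337751, 0)  len=1.0930
  (v10,v11,v2) [++-] → (0.4649, -0.337751, 1.43078)–(0.4649, -1.43074, 0.477461)  len=1.4503
  (v11,v0,v1) [+-+] → (0.4649, -0.337751, 0)–(0.4649, 0, 0)  len=0.3378
  (v11,v1,v2) [++-] → (0.4649, 0, 1.5433)–(0.4649, -0.337751, 1.43078)  len=0.3560

Chained into 1 loop(s):
  loop 1: 12 segments, perimeter = 8.6623
Total perimeter = 8.662


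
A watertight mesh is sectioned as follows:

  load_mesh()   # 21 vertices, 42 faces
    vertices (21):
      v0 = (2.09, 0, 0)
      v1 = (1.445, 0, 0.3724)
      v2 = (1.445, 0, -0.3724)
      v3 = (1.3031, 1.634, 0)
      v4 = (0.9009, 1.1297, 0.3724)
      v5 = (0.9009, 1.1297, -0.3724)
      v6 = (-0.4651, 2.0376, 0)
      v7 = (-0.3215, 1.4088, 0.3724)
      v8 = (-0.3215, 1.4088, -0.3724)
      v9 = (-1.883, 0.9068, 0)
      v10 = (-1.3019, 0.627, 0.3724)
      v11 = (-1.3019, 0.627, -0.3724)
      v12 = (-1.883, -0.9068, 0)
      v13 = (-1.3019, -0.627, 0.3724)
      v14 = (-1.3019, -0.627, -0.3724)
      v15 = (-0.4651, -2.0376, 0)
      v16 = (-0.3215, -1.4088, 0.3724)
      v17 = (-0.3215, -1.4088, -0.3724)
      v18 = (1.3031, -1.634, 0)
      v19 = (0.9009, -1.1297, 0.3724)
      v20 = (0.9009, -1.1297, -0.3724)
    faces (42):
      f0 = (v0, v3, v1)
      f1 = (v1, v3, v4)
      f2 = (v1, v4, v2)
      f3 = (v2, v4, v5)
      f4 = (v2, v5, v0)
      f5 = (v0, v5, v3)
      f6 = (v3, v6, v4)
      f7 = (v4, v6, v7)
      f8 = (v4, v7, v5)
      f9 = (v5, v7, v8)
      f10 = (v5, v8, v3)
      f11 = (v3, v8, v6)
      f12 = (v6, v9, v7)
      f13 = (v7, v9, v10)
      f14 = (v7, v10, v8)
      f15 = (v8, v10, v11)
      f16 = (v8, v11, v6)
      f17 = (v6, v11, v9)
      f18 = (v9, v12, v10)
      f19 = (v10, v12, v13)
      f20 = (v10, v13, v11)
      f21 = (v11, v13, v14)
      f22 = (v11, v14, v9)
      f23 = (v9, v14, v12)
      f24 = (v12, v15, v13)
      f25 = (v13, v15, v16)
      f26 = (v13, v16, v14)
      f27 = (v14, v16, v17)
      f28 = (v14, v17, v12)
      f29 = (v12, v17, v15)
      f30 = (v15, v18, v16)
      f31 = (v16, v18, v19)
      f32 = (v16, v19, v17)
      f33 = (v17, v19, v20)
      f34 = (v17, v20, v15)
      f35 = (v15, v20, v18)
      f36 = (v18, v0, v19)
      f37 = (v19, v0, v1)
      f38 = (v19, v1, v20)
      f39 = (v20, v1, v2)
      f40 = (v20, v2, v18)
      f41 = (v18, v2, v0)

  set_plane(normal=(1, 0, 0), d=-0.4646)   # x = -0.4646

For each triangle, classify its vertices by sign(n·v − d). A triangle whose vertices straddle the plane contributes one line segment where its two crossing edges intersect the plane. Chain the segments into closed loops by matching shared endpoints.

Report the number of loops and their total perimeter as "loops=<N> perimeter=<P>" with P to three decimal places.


loops=2 perimeter=4.813

Straddling triangles (16 of 42):
  (v3,v6,v4) [+-+] → (-0.4646, 2.03749, 0)–(-0.4646, 2.03727, 0.00013631)  len=0.0003
  (v4,v6,v7) [+-+] → (-0.4646, 2.03727, 0.00013631)–(-0.4646, 2.03541, 0.00129666)  len=0.0022
  (v3,v8,v6) [++-] → (-0.4646, 2.03541, -0.00129666)–(-0.4646, 2.03749, 0)  len=0.0024
  (v6,v9,v7) [--+] → (-0.4646, 1.3628, 0.338272)–(-0.4646, 2.03541, 0.00129666)  len=0.7523
  (v7,v9,v10) [+--] → (-0.4646, 1.3628, 0.338272)–(-0.4646, 1.29469, 0.3724)  len=0.0762
  (v7,v10,v8) [+-+] → (-0.4646, 1.29469, 0.3724)–(-0.4646, 1.29469, -0.263688)  len=0.6361
  (v8,v10,v11) [+--] → (-0.4646, 1.29469, -0.263688)–(-0.4646, 1.29469, -0.3724)  len=0.1087
  (v8,v11,v6) [+--] → (-0.4646, 1.29469, -0.3724)–(-0.4646, 2.03541, -0.00129666)  len=0.8285
  (v13,v15,v16) [--+] → (-0.4646, -2.03541, 0.00129666)–(-0.4646, -1.29469, 0.3724)  len=0.8285
  (v13,v16,v14) [-+-] → (-0.4646, -1.29469, 0.3724)–(-0.4646, -1.29469, 0.263688)  len=0.1087
  (v14,v16,v17) [-++] → (-0.4646, -1.29469, 0.263688)–(-0.4646, -1.29469, -0.3724)  len=0.6361
  (v14,v17,v12) [-+-] → (-0.4646, -1.29469, -0.3724)–(-0.4646, -1.3628, -0.338272)  len=0.0762
  (v12,v17,v15) [-+-] → (-0.4646, -1.3628, -0.338272)–(-0.4646, -2.03541, -0.00129666)  len=0.7523
  (v15,v18,v16) [-++] → (-0.4646, -2.03749, 0)–(-0.4646, -2.03541, 0.00129666)  len=0.0024
  (v17,v20,v15) [++-] → (-0.4646, -2.03727, -0.00013631)–(-0.4646, -2.03541, -0.00129666)  len=0.0022
  (v15,v20,v18) [-++] → (-0.4646, -2.03727, -0.00013631)–(-0.4646, -2.03749, 0)  len=0.0003

Chained into 2 loop(s):
  loop 1: 8 segments, perimeter = 2.4067
  loop 2: 8 segments, perimeter = 2.4067
Total perimeter = 4.813


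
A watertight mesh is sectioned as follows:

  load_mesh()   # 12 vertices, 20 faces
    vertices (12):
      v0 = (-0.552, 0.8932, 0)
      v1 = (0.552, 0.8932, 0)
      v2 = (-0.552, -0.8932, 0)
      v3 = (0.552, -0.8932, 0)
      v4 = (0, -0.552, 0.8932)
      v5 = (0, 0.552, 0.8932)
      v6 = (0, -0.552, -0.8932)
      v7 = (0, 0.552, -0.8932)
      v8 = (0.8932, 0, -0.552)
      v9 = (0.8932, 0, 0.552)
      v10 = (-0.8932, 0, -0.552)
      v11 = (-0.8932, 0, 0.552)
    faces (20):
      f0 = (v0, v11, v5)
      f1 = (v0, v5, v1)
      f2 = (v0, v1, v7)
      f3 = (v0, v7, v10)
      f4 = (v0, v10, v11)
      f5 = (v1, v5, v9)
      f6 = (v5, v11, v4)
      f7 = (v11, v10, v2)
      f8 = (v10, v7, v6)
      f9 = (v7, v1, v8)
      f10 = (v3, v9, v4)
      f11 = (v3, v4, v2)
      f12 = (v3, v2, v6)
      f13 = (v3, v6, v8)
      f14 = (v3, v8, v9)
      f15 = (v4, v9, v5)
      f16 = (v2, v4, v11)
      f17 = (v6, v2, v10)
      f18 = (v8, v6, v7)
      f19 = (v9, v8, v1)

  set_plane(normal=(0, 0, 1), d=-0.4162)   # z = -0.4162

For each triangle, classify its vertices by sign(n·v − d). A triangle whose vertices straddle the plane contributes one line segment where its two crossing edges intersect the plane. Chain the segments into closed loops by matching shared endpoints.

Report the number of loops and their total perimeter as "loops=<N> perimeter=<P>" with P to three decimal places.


Straddling triangles (10 of 20):
  (v0,v1,v7) [++-] → (0.294787, 0.734213, -0.4162)–(-0.294787, 0.734213, -0.4162)  len=0.5896
  (v0,v7,v10) [+--] → (-0.294787, 0.734213, -0.4162)–(-0.80926, 0.21974, -0.4162)  len=0.7276
  (v0,v10,v11) [+-+] → (-0.80926, 0.21974, -0.4162)–(-0.8932, 0, -0.4162)  len=0.2352
  (v11,v10,v2) [+-+] → (-0.8932, 0, -0.4162)–(-0.80926, -0.21974, -0.4162)  len=0.2352
  (v7,v1,v8) [-+-] → (0.294787, 0.734213, -0.4162)–(0.80926, 0.21974, -0.4162)  len=0.7276
  (v3,v2,v6) [++-] → (-0.294787, -0.734213, -0.4162)–(0.294787, -0.734213, -0.4162)  len=0.5896
  (v3,v6,v8) [+--] → (0.294787, -0.734213, -0.4162)–(0.80926, -0.21974, -0.4162)  len=0.7276
  (v3,v8,v9) [+-+] → (0.80926, -0.21974, -0.4162)–(0.8932, 0, -0.4162)  len=0.2352
  (v6,v2,v10) [-+-] → (-0.294787, -0.734213, -0.4162)–(-0.80926, -0.21974, -0.4162)  len=0.7276
  (v9,v8,v1) [+-+] → (0.8932, 0, -0.4162)–(0.80926, 0.21974, -0.4162)  len=0.2352

Chained into 1 loop(s):
  loop 1: 10 segments, perimeter = 5.0304
Total perimeter = 5.030

loops=1 perimeter=5.030


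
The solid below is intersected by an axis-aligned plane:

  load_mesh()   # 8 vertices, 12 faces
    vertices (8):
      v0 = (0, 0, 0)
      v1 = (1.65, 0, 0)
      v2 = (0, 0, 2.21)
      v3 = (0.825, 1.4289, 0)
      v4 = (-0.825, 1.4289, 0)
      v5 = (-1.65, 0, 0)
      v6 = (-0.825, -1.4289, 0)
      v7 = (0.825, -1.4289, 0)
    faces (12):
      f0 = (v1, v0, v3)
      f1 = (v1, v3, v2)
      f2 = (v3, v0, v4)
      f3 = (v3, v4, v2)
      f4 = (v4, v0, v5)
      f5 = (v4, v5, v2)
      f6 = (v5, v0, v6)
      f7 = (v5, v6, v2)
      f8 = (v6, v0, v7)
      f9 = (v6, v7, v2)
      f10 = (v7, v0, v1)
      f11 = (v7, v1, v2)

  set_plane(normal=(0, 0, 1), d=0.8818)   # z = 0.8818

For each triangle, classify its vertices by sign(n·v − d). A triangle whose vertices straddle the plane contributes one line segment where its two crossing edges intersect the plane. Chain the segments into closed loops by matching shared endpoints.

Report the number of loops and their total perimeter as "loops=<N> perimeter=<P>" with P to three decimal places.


loops=1 perimeter=5.950

Straddling triangles (6 of 12):
  (v1,v3,v2) [--+] → (0.495821, 0.858762, 0.8818)–(0.991643, 0, 0.8818)  len=0.9916
  (v3,v4,v2) [--+] → (-0.495821, 0.858762, 0.8818)–(0.495821, 0.858762, 0.8818)  len=0.9916
  (v4,v5,v2) [--+] → (-0.991643, 0, 0.8818)–(-0.495821, 0.858762, 0.8818)  len=0.9916
  (v5,v6,v2) [--+] → (-0.495821, -0.858762, 0.8818)–(-0.991643, 0, 0.8818)  len=0.9916
  (v6,v7,v2) [--+] → (0.495821, -0.858762, 0.8818)–(-0.495821, -0.858762, 0.8818)  len=0.9916
  (v7,v1,v2) [--+] → (0.991643, 0, 0.8818)–(0.495821, -0.858762, 0.8818)  len=0.9916

Chained into 1 loop(s):
  loop 1: 6 segments, perimeter = 5.9498
Total perimeter = 5.950


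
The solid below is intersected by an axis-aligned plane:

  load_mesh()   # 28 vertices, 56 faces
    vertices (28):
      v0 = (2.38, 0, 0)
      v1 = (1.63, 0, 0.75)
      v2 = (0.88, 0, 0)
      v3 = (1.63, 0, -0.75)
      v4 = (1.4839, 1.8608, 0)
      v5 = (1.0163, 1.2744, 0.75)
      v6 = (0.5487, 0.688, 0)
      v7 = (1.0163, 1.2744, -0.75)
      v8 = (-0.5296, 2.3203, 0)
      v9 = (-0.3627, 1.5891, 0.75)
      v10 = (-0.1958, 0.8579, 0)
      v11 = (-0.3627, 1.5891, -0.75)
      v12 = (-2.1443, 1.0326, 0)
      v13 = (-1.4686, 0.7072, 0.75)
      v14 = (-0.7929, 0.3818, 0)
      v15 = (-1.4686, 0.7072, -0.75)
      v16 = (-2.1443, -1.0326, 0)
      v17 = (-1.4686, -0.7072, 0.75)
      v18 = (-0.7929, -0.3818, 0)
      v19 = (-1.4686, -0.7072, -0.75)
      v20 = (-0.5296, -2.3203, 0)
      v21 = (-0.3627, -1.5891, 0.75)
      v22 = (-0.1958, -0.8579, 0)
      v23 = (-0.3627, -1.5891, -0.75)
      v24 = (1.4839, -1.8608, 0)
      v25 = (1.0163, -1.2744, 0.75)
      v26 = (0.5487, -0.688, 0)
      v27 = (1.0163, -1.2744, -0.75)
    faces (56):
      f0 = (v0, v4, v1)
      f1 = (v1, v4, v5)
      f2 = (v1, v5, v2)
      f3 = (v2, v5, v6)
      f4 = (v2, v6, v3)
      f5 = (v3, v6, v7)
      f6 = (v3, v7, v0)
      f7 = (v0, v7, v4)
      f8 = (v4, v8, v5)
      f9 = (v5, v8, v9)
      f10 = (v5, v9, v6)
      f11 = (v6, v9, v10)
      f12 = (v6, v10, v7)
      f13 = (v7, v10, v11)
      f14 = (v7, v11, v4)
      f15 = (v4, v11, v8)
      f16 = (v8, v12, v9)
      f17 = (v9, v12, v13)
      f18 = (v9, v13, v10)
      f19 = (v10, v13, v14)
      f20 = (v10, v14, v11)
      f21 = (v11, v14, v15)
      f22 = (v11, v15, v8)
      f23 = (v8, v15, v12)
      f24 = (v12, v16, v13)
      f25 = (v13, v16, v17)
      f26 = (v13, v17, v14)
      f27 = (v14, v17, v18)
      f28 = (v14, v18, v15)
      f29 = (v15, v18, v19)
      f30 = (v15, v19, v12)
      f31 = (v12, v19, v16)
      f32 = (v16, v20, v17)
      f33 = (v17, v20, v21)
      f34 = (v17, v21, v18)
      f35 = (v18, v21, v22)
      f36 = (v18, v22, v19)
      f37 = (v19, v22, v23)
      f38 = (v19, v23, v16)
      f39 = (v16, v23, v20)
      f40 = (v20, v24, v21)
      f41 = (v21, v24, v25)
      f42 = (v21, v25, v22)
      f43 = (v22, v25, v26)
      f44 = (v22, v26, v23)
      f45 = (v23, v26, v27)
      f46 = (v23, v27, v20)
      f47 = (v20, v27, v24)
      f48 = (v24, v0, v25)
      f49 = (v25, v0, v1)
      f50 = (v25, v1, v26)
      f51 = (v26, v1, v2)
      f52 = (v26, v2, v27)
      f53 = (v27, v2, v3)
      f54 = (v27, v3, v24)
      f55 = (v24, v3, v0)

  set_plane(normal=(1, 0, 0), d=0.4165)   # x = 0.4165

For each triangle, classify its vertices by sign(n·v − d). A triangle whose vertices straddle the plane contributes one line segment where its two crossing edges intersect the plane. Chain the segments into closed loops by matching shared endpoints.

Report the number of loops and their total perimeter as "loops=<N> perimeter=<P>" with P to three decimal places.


loops=2 perimeter=8.170

Straddling triangles (16 of 56):
  (v4,v8,v5) [+-+] → (0.4165, 2.10439, 0)–(0.4165, 1.6802, 0.459004)  len=0.6250
  (v5,v8,v9) [+--] → (0.4165, 1.6802, 0.459004)–(0.4165, 1.41128, 0.75)  len=0.3962
  (v5,v9,v6) [+-+] → (0.4165, 1.41128, 0.75)–(0.4165, 0.818706, 0.108789)  len=0.8731
  (v6,v9,v10) [+--] → (0.4165, 0.818706, 0.108789)–(0.4165, 0.718169, 0)  len=0.1481
  (v6,v10,v7) [+-+] → (0.4165, 0.718169, 0)–(0.4165, 1.0683, -0.378867)  len=0.5159
  (v7,v10,v11) [+--] → (0.4165, 1.0683, -0.378867)–(0.4165, 1.41128, -0.75)  len=0.5053
  (v7,v11,v4) [+-+] → (0.4165, 1.41128, -0.75)–(0.4165, 1.70375, -0.433526)  len=0.4309
  (v4,v11,v8) [+--] → (0.4165, 1.70375, -0.433526)–(0.4165, 2.10439, 0)  len=0.5903
  (v20,v24,v21) [-+-] → (0.4165, -2.10439, 0)–(0.4165, -1.70375, 0.433526)  len=0.5903
  (v21,v24,v25) [-++] → (0.4165, -1.70375, 0.433526)–(0.4165, -1.41128, 0.75)  len=0.4309
  (v21,v25,v22) [-+-] → (0.4165, -1.41128, 0.75)–(0.4165, -1.0683, 0.378867)  len=0.5053
  (v22,v25,v26) [-++] → (0.4165, -1.0683, 0.378867)–(0.4165, -0.718169, 0)  len=0.5159
  (v22,v26,v23) [-+-] → (0.4165, -0.718169, 0)–(0.4165, -0.818706, -0.108789)  len=0.1481
  (v23,v26,v27) [-++] → (0.4165, -0.818706, -0.108789)–(0.4165, -1.41128, -0.75)  len=0.8731
  (v23,v27,v20) [-+-] → (0.4165, -1.41128, -0.75)–(0.4165, -1.6802, -0.459004)  len=0.3962
  (v20,v27,v24) [-++] → (0.4165, -1.6802, -0.459004)–(0.4165, -2.10439, 0)  len=0.6250

Chained into 2 loop(s):
  loop 1: 8 segments, perimeter = 4.0849
  loop 2: 8 segments, perimeter = 4.0849
Total perimeter = 8.170


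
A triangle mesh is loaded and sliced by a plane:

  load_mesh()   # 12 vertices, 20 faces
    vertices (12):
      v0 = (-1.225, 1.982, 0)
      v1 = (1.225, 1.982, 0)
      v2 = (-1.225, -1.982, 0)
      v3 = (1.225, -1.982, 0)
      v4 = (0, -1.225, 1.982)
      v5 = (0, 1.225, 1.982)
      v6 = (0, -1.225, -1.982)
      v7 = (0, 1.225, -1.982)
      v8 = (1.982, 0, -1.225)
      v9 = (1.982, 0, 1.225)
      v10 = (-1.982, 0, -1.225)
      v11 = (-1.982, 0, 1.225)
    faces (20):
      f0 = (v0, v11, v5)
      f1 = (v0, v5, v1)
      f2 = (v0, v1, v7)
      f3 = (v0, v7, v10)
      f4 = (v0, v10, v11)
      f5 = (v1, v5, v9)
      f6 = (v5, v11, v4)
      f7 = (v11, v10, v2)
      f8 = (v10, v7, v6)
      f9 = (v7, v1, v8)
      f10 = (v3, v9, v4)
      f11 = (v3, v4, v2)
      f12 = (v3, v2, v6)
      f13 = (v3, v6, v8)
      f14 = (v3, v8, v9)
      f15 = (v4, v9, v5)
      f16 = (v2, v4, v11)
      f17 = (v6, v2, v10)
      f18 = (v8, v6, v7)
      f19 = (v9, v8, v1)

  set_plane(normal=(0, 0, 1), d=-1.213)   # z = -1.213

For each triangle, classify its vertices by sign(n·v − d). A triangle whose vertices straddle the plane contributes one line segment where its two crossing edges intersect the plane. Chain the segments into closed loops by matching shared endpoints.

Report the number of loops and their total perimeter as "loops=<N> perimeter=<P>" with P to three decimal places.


loops=1 perimeter=10.466

Straddling triangles (10 of 20):
  (v0,v1,v7) [++-] → (0.47529, 1.51871, -1.213)–(-0.47529, 1.51871, -1.213)  len=0.9506
  (v0,v7,v10) [+--] → (-0.47529, 1.51871, -1.213)–(-1.97458, 0.0194155, -1.213)  len=2.1203
  (v0,v10,v11) [+-+] → (-1.97458, 0.0194155, -1.213)–(-1.982, 0, -1.213)  len=0.0208
  (v11,v10,v2) [+-+] → (-1.982, 0, -1.213)–(-1.97458, -0.0194155, -1.213)  len=0.0208
  (v7,v1,v8) [-+-] → (0.47529, 1.51871, -1.213)–(1.97458, 0.0194155, -1.213)  len=2.1203
  (v3,v2,v6) [++-] → (-0.47529, -1.51871, -1.213)–(0.47529, -1.51871, -1.213)  len=0.9506
  (v3,v6,v8) [+--] → (0.47529, -1.51871, -1.213)–(1.97458, -0.0194155, -1.213)  len=2.1203
  (v3,v8,v9) [+-+] → (1.97458, -0.0194155, -1.213)–(1.982, 0, -1.213)  len=0.0208
  (v6,v2,v10) [-+-] → (-0.47529, -1.51871, -1.213)–(-1.97458, -0.0194155, -1.213)  len=2.1203
  (v9,v8,v1) [+-+] → (1.982, 0, -1.213)–(1.97458, 0.0194155, -1.213)  len=0.0208

Chained into 1 loop(s):
  loop 1: 10 segments, perimeter = 10.4656
Total perimeter = 10.466


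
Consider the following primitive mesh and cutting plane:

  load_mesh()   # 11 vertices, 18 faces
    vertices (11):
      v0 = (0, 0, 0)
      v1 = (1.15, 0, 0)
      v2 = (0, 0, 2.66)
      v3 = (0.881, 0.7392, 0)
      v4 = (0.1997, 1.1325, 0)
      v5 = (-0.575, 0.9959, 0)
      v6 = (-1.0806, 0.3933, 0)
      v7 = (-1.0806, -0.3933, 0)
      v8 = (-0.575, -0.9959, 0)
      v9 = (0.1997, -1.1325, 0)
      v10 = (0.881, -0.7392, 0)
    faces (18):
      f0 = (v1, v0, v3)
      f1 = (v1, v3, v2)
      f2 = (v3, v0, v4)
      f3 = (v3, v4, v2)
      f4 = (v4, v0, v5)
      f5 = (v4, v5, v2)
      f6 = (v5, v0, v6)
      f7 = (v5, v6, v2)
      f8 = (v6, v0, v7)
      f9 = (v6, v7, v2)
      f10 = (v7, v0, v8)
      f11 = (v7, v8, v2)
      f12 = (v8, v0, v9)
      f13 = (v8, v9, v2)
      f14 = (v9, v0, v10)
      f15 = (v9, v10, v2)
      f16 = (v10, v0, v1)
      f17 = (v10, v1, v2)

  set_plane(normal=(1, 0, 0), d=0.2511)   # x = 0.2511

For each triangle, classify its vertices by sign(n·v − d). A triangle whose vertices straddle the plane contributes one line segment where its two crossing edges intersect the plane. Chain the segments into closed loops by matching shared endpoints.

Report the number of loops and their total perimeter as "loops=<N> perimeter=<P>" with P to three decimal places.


loops=1 perimeter=6.958

Straddling triangles (8 of 18):
  (v1,v0,v3) [+-+] → (0.2511, 0, 0)–(0.2511, 0.210685, 0)  len=0.2107
  (v1,v3,v2) [++-] → (0.2511, 0.210685, 1.90185)–(0.2511, 0, 2.07919)  len=0.2754
  (v3,v0,v4) [+--] → (0.2511, 0.210685, 0)–(0.2511, 1.10283, 0)  len=0.8921
  (v3,v4,v2) [+--] → (0.2511, 1.10283, 0)–(0.2511, 0.210685, 1.90185)  len=2.1007
  (v9,v0,v10) [--+] → (0.2511, -0.210685, 0)–(0.2511, -1.10283, 0)  len=0.8921
  (v9,v10,v2) [-+-] → (0.2511, -1.10283, 0)–(0.2511, -0.210685, 1.90185)  len=2.1007
  (v10,v0,v1) [+-+] → (0.2511, -0.210685, 0)–(0.2511, 0, 0)  len=0.2107
  (v10,v1,v2) [++-] → (0.2511, 0, 2.07919)–(0.2511, -0.210685, 1.90185)  len=0.2754

Chained into 1 loop(s):
  loop 1: 8 segments, perimeter = 6.9578
Total perimeter = 6.958


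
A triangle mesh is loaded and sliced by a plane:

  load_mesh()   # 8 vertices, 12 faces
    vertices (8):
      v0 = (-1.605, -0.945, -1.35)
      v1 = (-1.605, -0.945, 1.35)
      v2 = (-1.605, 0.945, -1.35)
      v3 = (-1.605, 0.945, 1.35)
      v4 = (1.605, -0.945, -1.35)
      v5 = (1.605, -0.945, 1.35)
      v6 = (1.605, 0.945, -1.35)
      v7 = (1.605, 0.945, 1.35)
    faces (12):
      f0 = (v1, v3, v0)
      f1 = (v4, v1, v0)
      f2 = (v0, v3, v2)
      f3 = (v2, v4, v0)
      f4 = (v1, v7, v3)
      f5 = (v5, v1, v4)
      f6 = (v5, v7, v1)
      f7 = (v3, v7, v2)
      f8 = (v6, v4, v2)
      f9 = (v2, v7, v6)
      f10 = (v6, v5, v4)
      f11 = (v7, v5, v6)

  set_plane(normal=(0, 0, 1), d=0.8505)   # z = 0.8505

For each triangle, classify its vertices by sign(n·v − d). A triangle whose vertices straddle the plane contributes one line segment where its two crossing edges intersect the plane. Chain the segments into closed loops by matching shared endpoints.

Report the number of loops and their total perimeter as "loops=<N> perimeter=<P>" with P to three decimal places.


loops=1 perimeter=10.200

Straddling triangles (8 of 12):
  (v1,v3,v0) [++-] → (-1.605, 0.59535, 0.8505)–(-1.605, -0.945, 0.8505)  len=1.5404
  (v4,v1,v0) [-+-] → (-1.01115, -0.945, 0.8505)–(-1.605, -0.945, 0.8505)  len=0.5939
  (v0,v3,v2) [-+-] → (-1.605, 0.59535, 0.8505)–(-1.605, 0.945, 0.8505)  len=0.3497
  (v5,v1,v4) [++-] → (-1.01115, -0.945, 0.8505)–(1.605, -0.945, 0.8505)  len=2.6162
  (v3,v7,v2) [++-] → (1.01115, 0.945, 0.8505)–(-1.605, 0.945, 0.8505)  len=2.6162
  (v2,v7,v6) [-+-] → (1.01115, 0.945, 0.8505)–(1.605, 0.945, 0.8505)  len=0.5939
  (v6,v5,v4) [-+-] → (1.605, -0.59535, 0.8505)–(1.605, -0.945, 0.8505)  len=0.3497
  (v7,v5,v6) [++-] → (1.605, -0.59535, 0.8505)–(1.605, 0.945, 0.8505)  len=1.5404

Chained into 1 loop(s):
  loop 1: 8 segments, perimeter = 10.2000
Total perimeter = 10.200


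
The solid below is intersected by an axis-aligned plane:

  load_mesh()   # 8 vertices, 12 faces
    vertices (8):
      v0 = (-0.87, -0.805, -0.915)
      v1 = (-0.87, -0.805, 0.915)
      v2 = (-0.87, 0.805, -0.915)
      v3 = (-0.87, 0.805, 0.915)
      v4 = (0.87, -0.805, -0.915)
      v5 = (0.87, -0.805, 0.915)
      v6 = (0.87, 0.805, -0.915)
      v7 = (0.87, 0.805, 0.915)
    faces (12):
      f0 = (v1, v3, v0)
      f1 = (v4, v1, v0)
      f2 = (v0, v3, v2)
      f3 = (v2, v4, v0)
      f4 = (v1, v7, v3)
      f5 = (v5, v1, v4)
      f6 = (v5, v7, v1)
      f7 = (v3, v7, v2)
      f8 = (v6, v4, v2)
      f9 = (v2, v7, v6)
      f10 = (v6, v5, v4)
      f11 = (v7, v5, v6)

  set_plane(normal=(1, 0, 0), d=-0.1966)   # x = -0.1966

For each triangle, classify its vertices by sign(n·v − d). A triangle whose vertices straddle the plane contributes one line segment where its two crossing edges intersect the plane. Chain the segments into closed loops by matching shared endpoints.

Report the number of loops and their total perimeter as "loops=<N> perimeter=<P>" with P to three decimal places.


Straddling triangles (8 of 12):
  (v4,v1,v0) [+--] → (-0.1966, -0.805, 0.206769)–(-0.1966, -0.805, -0.915)  len=1.1218
  (v2,v4,v0) [-+-] → (-0.1966, 0.181911, -0.915)–(-0.1966, -0.805, -0.915)  len=0.9869
  (v1,v7,v3) [-+-] → (-0.1966, -0.181911, 0.915)–(-0.1966, 0.805, 0.915)  len=0.9869
  (v5,v1,v4) [+-+] → (-0.1966, -0.805, 0.915)–(-0.1966, -0.805, 0.206769)  len=0.7082
  (v5,v7,v1) [++-] → (-0.1966, -0.181911, 0.915)–(-0.1966, -0.805, 0.915)  len=0.6231
  (v3,v7,v2) [-+-] → (-0.1966, 0.805, 0.915)–(-0.1966, 0.805, -0.206769)  len=1.1218
  (v6,v4,v2) [++-] → (-0.1966, 0.181911, -0.915)–(-0.1966, 0.805, -0.915)  len=0.6231
  (v2,v7,v6) [-++] → (-0.1966, 0.805, -0.206769)–(-0.1966, 0.805, -0.915)  len=0.7082

Chained into 1 loop(s):
  loop 1: 8 segments, perimeter = 6.8800
Total perimeter = 6.880

loops=1 perimeter=6.880


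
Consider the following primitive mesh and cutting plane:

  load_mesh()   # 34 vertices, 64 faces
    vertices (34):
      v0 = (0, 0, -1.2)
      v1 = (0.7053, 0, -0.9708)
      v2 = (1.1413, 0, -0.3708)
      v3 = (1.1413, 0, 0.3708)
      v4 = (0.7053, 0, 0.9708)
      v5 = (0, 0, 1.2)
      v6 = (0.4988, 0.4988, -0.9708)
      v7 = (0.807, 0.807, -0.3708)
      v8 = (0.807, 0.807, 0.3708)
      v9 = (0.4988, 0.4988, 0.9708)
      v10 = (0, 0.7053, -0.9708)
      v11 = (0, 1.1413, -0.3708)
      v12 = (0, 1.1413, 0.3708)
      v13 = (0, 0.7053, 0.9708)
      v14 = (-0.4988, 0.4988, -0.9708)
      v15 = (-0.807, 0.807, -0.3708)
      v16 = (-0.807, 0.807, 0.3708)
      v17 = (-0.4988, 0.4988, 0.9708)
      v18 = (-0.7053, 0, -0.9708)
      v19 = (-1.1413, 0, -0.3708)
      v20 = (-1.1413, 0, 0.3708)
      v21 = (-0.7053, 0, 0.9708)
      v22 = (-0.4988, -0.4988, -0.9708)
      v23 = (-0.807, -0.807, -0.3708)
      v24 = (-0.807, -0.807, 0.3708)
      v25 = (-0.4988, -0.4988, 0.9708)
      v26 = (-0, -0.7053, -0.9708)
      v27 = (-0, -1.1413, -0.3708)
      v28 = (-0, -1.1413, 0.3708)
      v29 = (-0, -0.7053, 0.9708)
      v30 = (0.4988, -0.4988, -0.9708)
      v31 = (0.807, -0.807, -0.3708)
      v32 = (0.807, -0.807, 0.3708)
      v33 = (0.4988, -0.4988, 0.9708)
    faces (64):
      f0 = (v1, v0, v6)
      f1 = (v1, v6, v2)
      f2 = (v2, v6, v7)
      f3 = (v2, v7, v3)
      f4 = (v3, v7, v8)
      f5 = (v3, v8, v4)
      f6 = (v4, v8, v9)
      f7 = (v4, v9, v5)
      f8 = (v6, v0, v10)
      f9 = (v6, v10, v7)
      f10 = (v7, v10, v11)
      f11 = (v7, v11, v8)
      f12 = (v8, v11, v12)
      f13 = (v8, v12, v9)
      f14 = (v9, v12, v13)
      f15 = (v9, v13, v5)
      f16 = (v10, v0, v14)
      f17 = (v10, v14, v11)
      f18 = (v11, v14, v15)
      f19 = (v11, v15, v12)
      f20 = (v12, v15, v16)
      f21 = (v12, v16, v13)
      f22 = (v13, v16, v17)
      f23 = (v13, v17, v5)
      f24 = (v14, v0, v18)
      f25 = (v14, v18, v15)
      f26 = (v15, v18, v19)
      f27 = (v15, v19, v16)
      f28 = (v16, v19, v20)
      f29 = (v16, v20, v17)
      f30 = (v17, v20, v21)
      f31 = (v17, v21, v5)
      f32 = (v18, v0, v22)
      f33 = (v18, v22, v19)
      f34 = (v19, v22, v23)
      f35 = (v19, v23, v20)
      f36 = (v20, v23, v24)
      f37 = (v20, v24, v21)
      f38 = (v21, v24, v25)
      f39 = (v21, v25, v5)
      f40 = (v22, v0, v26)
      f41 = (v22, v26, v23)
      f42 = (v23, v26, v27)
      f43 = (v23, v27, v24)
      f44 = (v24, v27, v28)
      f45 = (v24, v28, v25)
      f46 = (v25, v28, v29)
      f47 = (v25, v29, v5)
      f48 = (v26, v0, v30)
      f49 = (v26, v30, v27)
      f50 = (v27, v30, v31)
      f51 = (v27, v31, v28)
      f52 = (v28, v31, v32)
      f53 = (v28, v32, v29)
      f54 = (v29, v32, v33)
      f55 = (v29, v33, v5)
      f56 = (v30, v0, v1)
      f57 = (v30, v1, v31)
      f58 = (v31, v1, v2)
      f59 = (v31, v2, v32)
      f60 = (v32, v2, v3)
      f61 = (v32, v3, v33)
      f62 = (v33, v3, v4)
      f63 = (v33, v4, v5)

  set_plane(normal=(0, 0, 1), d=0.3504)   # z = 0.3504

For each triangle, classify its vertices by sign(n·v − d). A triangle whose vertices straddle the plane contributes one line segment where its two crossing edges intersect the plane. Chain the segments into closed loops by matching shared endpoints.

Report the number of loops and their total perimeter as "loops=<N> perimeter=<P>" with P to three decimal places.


loops=1 perimeter=6.988

Straddling triangles (16 of 64):
  (v2,v7,v3) [--+] → (1.1321, 0.022199, 0.3504)–(1.1413, 0, 0.3504)  len=0.0240
  (v3,v7,v8) [+-+] → (1.1321, 0.022199, 0.3504)–(0.807, 0.807, 0.3504)  len=0.8495
  (v7,v11,v8) [--+] → (0.784801, 0.816196, 0.3504)–(0.807, 0.807, 0.3504)  len=0.0240
  (v8,v11,v12) [+-+] → (0.784801, 0.816196, 0.3504)–(0, 1.1413, 0.3504)  len=0.8495
  (v11,v15,v12) [--+] → (-0.022199, 1.1321, 0.3504)–(0, 1.1413, 0.3504)  len=0.0240
  (v12,v15,v16) [+-+] → (-0.022199, 1.1321, 0.3504)–(-0.807, 0.807, 0.3504)  len=0.8495
  (v15,v19,v16) [--+] → (-0.816196, 0.784801, 0.3504)–(-0.807, 0.807, 0.3504)  len=0.0240
  (v16,v19,v20) [+-+] → (-0.816196, 0.784801, 0.3504)–(-1.1413, 0, 0.3504)  len=0.8495
  (v19,v23,v20) [--+] → (-1.1321, -0.022199, 0.3504)–(-1.1413, 0, 0.3504)  len=0.0240
  (v20,v23,v24) [+-+] → (-1.1321, -0.022199, 0.3504)–(-0.807, -0.807, 0.3504)  len=0.8495
  (v23,v27,v24) [--+] → (-0.784801, -0.816196, 0.3504)–(-0.807, -0.807, 0.3504)  len=0.0240
  (v24,v27,v28) [+-+] → (-0.784801, -0.816196, 0.3504)–(0, -1.1413, 0.3504)  len=0.8495
  (v27,v31,v28) [--+] → (0.022199, -1.1321, 0.3504)–(0, -1.1413, 0.3504)  len=0.0240
  (v28,v31,v32) [+-+] → (0.022199, -1.1321, 0.3504)–(0.807, -0.807, 0.3504)  len=0.8495
  (v31,v2,v32) [--+] → (0.816196, -0.784801, 0.3504)–(0.807, -0.807, 0.3504)  len=0.0240
  (v32,v2,v3) [+-+] → (0.816196, -0.784801, 0.3504)–(1.1413, 0, 0.3504)  len=0.8495

Chained into 1 loop(s):
  loop 1: 16 segments, perimeter = 6.9880
Total perimeter = 6.988
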